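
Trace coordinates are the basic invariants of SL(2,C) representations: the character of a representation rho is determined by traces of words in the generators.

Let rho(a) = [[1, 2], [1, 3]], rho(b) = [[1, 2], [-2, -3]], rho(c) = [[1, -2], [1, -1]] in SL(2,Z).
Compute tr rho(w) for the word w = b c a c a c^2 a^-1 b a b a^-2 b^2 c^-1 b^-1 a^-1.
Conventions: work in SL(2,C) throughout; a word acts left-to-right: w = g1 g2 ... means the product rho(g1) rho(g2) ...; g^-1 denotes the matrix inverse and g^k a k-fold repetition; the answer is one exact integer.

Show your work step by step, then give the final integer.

561486

rho(b) = [[1, 2], [-2, -3]]
... * rho(c) = [[1, -2], [1, -1]]  ->  [[3, -4], [-5, 7]]
... * rho(a) = [[1, 2], [1, 3]]  ->  [[-1, -6], [2, 11]]
... * rho(c) = [[1, -2], [1, -1]]  ->  [[-7, 8], [13, -15]]
... * rho(a) = [[1, 2], [1, 3]]  ->  [[1, 10], [-2, -19]]
... * rho(c) = [[1, -2], [1, -1]]  ->  [[11, -12], [-21, 23]]
... * rho(c) = [[1, -2], [1, -1]]  ->  [[-1, -10], [2, 19]]
... * rho(a^-1) = [[3, -2], [-1, 1]]  ->  [[7, -8], [-13, 15]]
... * rho(b) = [[1, 2], [-2, -3]]  ->  [[23, 38], [-43, -71]]
... * rho(a) = [[1, 2], [1, 3]]  ->  [[61, 160], [-114, -299]]
... * rho(b) = [[1, 2], [-2, -3]]  ->  [[-259, -358], [484, 669]]
... * rho(a^-1) = [[3, -2], [-1, 1]]  ->  [[-419, 160], [783, -299]]
... * rho(a^-1) = [[3, -2], [-1, 1]]  ->  [[-1417, 998], [2648, -1865]]
... * rho(b) = [[1, 2], [-2, -3]]  ->  [[-3413, -5828], [6378, 10891]]
... * rho(b) = [[1, 2], [-2, -3]]  ->  [[8243, 10658], [-15404, -19917]]
... * rho(c^-1) = [[-1, 2], [-1, 1]]  ->  [[-18901, 27144], [35321, -50725]]
... * rho(b^-1) = [[-3, -2], [2, 1]]  ->  [[110991, 64946], [-207413, -121367]]
... * rho(a^-1) = [[3, -2], [-1, 1]]  ->  [[268027, -157036], [-500872, 293459]]
tr = 268027 + 293459 = 561486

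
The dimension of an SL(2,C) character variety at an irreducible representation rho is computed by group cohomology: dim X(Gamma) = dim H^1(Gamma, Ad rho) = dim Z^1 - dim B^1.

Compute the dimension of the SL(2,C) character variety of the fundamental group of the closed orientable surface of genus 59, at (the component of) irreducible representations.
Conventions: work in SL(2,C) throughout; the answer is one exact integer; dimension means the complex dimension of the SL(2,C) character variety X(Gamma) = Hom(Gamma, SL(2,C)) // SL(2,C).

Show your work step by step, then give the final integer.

348

pi_1 of the closed genus-59 surface has 118 generators bound by the single product-of-commutators relator.
Unconstrained cocycle data is one sl_2 vector per generator (354 dimensions), cut by the relator condition d_2(z) = 0.
d_2 is surjective at irreducible rho (its cokernel H^2 is dual to H^0 = 0), so dim Z^1 = 354 - 3 = 351.
dim B^1 = 3 (coboundaries, injective at irreducible rho).
dim H^1 = 351 - 3 = 348 = dim X.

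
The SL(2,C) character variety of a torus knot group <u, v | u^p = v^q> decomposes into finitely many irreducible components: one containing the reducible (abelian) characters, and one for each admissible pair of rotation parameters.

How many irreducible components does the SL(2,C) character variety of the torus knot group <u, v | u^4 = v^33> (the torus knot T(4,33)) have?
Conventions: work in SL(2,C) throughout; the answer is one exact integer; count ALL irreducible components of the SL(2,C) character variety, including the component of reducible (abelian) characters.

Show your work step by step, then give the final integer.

For T(4,33): irreducibility forces the central element u^4 = v^33 to one of +I, -I.
So on each irreducible component the traces are pinned: tr(u) = 2*cos(pi*alpha/4) with 1 <= alpha <= 3, tr(v) = 2*cos(pi*beta/33) with 1 <= beta <= 32.
The two central values (-1)^alpha I and (-1)^beta I must be the same matrix, so alpha and beta share a parity.
Counting: 2 odd alphas x 16 odd betas + 1 even alphas x 16 even betas = 32 + 16 = 48.
components with irreducible characters: 48; plus the single component of reducible (abelian) characters: total 49.

49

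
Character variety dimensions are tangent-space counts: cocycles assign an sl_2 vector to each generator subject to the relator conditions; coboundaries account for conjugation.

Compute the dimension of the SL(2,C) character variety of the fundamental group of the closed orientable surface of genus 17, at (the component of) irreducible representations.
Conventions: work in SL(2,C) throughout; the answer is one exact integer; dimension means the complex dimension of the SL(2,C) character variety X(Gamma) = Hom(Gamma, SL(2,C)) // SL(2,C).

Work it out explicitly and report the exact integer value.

The genus-17 surface group: 2g = 34 generators, one relator prod [a_i, b_i].
Before the relator condition, cocycle space has dim 3*34 = 102.
At an irreducible rho, H^2 = coker(d_2) vanishes (Poincare duality: H^2 is dual to H^0 = invariants = 0), so d_2 is surjective onto sl_2 and dim Z^1 = 102 - 3 = 99.
Coboundaries contribute dim B^1 = 3 (injective at irreducible rho).
dim H^1 = 99 - 3 = 96 = dim X.

96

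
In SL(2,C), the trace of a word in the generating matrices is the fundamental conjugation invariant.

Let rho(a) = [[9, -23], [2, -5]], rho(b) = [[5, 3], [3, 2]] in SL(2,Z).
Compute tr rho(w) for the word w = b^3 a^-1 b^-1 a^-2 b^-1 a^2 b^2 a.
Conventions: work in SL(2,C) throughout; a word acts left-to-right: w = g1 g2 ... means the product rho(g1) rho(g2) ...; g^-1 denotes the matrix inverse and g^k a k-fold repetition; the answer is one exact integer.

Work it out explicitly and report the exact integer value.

rho(b) = [[5, 3], [3, 2]]
... * rho(b) = [[5, 3], [3, 2]]  ->  [[34, 21], [21, 13]]
... * rho(b) = [[5, 3], [3, 2]]  ->  [[233, 144], [144, 89]]
... * rho(a^-1) = [[-5, 23], [-2, 9]]  ->  [[-1453, 6655], [-898, 4113]]
... * rho(b^-1) = [[2, -3], [-3, 5]]  ->  [[-22871, 37634], [-14135, 23259]]
... * rho(a^-1) = [[-5, 23], [-2, 9]]  ->  [[39087, -187327], [24157, -115774]]
... * rho(a^-1) = [[-5, 23], [-2, 9]]  ->  [[179219, -786942], [110763, -486355]]
... * rho(b^-1) = [[2, -3], [-3, 5]]  ->  [[2719264, -4472367], [1680591, -2764064]]
... * rho(a) = [[9, -23], [2, -5]]  ->  [[15528642, -40181237], [9597191, -24833273]]
... * rho(a) = [[9, -23], [2, -5]]  ->  [[59395304, -156252581], [36708173, -96569028]]
... * rho(b) = [[5, 3], [3, 2]]  ->  [[-171781223, -134319250], [-106166219, -83013537]]
... * rho(b) = [[5, 3], [3, 2]]  ->  [[-1261863865, -783982169], [-779871706, -484525731]]
... * rho(a) = [[9, -23], [2, -5]]  ->  [[-12924739123, 32942779740], [-7987896816, 20359677893]]
tr = -12924739123 + 20359677893 = 7434938770

7434938770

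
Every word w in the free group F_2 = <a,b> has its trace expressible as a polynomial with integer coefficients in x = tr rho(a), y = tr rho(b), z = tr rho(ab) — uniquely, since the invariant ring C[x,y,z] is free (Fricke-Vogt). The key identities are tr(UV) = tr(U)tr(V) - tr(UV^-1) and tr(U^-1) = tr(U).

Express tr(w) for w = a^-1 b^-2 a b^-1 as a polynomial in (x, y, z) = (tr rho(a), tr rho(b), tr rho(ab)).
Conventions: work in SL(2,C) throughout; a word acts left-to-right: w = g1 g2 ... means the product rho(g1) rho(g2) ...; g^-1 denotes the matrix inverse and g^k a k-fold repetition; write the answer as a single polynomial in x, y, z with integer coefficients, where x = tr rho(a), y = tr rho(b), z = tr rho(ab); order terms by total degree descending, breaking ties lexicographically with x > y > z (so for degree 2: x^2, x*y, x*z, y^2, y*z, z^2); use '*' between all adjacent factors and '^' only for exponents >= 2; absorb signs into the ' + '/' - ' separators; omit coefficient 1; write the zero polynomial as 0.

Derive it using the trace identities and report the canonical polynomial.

tr(b^-1) = tr(b) = y
tr(b^-2) = tr(b^-1)*tr(b) - tr(1) = y^2 - 2
tr(b^-1 a) = tr(a)*tr(b) - tr(a b) = x*y - z
tr(a b a) = tr(a)*tr(b a) - tr(b) = x*z - y
tr(a b a b) = tr(a b)*tr(a b) - tr(1) = z^2 - 2
tr(b^-1 a b a) = tr(a b a)*tr(b) - tr(a b a b) = x*y*z - y^2 - z^2 + 2
tr(b^-2 a b a) = tr(b^-1 a b a)*tr(b) - tr(b^-1 a b a b) = x*y^2*z - y^3 - y*z^2 - x*z + 3*y
tr(a^-1 b^-2 a b) = tr(b^-2 a b)*tr(a) - tr(b^-2 a b a) = -x*y^2*z + x^2*y + y^3 + y*z^2 - 3*y
tr(a^-1 b^-2 a b^-1) = tr(a^-1 b^-2 a)*tr(b) - tr(a^-1 b^-2 a b) = x*y^2*z - x^2*y - y*z^2 + y

x*y^2*z - x^2*y - y*z^2 + y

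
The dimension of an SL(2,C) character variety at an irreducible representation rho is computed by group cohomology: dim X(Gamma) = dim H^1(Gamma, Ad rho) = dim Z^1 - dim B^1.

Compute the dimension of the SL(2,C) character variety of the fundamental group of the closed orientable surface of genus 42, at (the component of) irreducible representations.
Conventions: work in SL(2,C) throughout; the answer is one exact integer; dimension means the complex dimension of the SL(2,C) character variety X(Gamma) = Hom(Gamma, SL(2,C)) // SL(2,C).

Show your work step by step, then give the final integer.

246

Gamma = pi_1(Sigma_42) = < a_1, b_1, ..., a_42, b_42 | prod [a_i, b_i] > has 2g = 84 generators and 1 relator.
Unconstrained cocycle data is one sl_2 vector per generator (252 dimensions), cut by the relator condition d_2(z) = 0.
d_2 is surjective at irreducible rho (its cokernel H^2 is dual to H^0 = 0), so dim Z^1 = 252 - 3 = 249.
Coboundaries contribute dim B^1 = 3 (injective at irreducible rho).
dim H^1 = 249 - 3 = 246 = dim X.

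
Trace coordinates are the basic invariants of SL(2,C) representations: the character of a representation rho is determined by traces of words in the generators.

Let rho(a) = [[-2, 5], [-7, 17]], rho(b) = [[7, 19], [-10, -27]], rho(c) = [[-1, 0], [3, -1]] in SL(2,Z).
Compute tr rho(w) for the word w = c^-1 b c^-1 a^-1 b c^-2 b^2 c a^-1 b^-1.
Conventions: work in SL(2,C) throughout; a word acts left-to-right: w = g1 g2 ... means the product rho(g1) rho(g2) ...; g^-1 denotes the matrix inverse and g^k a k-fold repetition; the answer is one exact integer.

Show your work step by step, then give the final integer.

147300675127

rho(c^-1) = [[-1, 0], [-3, -1]]
... * rho(b) = [[7, 19], [-10, -27]]  ->  [[-7, -19], [-11, -30]]
... * rho(c^-1) = [[-1, 0], [-3, -1]]  ->  [[64, 19], [101, 30]]
... * rho(a^-1) = [[17, -5], [7, -2]]  ->  [[1221, -358], [1927, -565]]
... * rho(b) = [[7, 19], [-10, -27]]  ->  [[12127, 32865], [19139, 51868]]
... * rho(c^-1) = [[-1, 0], [-3, -1]]  ->  [[-110722, -32865], [-174743, -51868]]
... * rho(c^-1) = [[-1, 0], [-3, -1]]  ->  [[209317, 32865], [330347, 51868]]
... * rho(b) = [[7, 19], [-10, -27]]  ->  [[1136569, 3089668], [1793749, 4876157]]
... * rho(b) = [[7, 19], [-10, -27]]  ->  [[-22940697, -61826225], [-36205327, -97575008]]
... * rho(c) = [[-1, 0], [3, -1]]  ->  [[-162537978, 61826225], [-256519697, 97575008]]
... * rho(a^-1) = [[17, -5], [7, -2]]  ->  [[-2330362051, 689037440], [-3677809793, 1087448469]]
... * rho(b^-1) = [[-27, -19], [10, 7]]  ->  [[69810149777, 49100141049], [110175349101, 77490525350]]
tr = 69810149777 + 77490525350 = 147300675127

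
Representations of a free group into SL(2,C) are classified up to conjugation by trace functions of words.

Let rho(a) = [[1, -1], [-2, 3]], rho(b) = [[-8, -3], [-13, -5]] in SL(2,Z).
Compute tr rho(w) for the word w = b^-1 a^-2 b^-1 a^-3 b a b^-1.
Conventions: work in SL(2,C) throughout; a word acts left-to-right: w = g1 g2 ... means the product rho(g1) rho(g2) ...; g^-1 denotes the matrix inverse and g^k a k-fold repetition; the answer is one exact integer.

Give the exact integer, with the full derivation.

-6417

rho(b^-1) = [[-5, 3], [13, -8]]
... * rho(a^-1) = [[3, 1], [2, 1]]  ->  [[-9, -2], [23, 5]]
... * rho(a^-1) = [[3, 1], [2, 1]]  ->  [[-31, -11], [79, 28]]
... * rho(b^-1) = [[-5, 3], [13, -8]]  ->  [[12, -5], [-31, 13]]
... * rho(a^-1) = [[3, 1], [2, 1]]  ->  [[26, 7], [-67, -18]]
... * rho(a^-1) = [[3, 1], [2, 1]]  ->  [[92, 33], [-237, -85]]
... * rho(a^-1) = [[3, 1], [2, 1]]  ->  [[342, 125], [-881, -322]]
... * rho(b) = [[-8, -3], [-13, -5]]  ->  [[-4361, -1651], [11234, 4253]]
... * rho(a) = [[1, -1], [-2, 3]]  ->  [[-1059, -592], [2728, 1525]]
... * rho(b^-1) = [[-5, 3], [13, -8]]  ->  [[-2401, 1559], [6185, -4016]]
tr = -2401 + -4016 = -6417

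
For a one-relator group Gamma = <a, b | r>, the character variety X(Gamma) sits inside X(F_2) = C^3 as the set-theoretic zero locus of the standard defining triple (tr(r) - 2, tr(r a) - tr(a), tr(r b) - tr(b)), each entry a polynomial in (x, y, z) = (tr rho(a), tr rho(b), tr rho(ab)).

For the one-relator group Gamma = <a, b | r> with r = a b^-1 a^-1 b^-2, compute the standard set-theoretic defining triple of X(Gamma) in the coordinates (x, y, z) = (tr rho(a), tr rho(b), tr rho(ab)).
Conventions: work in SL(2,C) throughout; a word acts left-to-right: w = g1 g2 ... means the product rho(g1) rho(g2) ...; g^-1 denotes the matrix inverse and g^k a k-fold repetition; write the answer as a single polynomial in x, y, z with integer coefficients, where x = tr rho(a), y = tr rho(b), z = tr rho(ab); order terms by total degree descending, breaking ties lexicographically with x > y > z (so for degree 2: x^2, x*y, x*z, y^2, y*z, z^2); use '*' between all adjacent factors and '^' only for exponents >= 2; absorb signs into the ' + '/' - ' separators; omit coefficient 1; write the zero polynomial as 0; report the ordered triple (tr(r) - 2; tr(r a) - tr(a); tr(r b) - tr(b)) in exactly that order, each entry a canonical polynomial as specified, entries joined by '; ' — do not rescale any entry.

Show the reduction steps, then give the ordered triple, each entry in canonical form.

tr(a b^-1) = tr(a)*tr(b) - tr(a b) = x*y - z
tr(b^-2 a) = tr(a b^-1)*tr(b) - tr(a) = x*y^2 - y*z - x
reduce: tr(b^-2 a b^-1) = tr(b^-2 a)*tr(b) - tr(b^-2 a b) = x*y^3 - y^2*z - 2*x*y + z
so tr(a^2) = tr(a)*tr(a) - tr(1) = x^2 - 2
tr(a^2 b) = tr(a)*tr(b a) - tr(b) = x*z - y
reduce: tr(a b^-1 a) = tr(a^2)*tr(b) - tr(a^2 b) = x^2*y - x*z - y
tr(a b a b) = tr(b a)*tr(b a) - tr(1) = z^2 - 2
reduce: tr(a b^-1 a b) = tr(a b a)*tr(b) - tr(a b a b) = x*y*z - y^2 - z^2 + 2
reduce: tr(a b^-1 a b^-1) = tr(a b^-1 a)*tr(b) - tr(a b^-1 a b) = x^2*y^2 - 2*x*y*z + z^2 - 2
tr(b^-2 a b^-1 a) = tr(a b^-1 a b^-1)*tr(b) - tr(a b^-1 a) = x^2*y^3 - 2*x*y^2*z - x^2*y + y*z^2 + x*z - y
reduce: tr(a b^-1 a^-1 b^-2) = tr(b^-2 a b^-1)*tr(a) - tr(b^-2 a b^-1 a) = x*y^2*z - x^2*y - y*z^2 + y
reduce: tr(a^2 b a) = tr(a)*tr(a b a) - tr(a b)  (reduce the a square) = x^2*z - x*y - z
reduce: tr(b a b) = tr(b)*tr(a b) - tr(a)  (reduce the b square) = y*z - x
tr(a^2 b a b) = tr(a)*tr(b a b a) - tr(b a b)  (reduce the a square) = x*z^2 - y*z - x
tr(b^-1 a^2 b a) = tr(a^2 b a)*tr(b) - tr(a^2 b a b)  (eliminate b^-1) = x^2*y*z - x*y^2 - x*z^2 + x
tr(a^-1 b^-1 a^2 b) = tr(b^-1 a^2 b)*tr(a) - tr(b^-1 a^2 b a)  (eliminate a^-1) = -x^2*y*z + x^3 + x*y^2 + x*z^2 - 3*x
reduce: tr(a^2 b^-1 a^-1 b^-1) = tr(a^-1 b^-1 a^2)*tr(b) - tr(a^-1 b^-1 a^2 b)  (eliminate b^-1) = x^2*y*z - x^3 - x*z^2 - y*z + 3*x
tr(a b^-1 a^-1 b^-2 a) = tr(a^2 b^-1 a^-1 b^-1)*tr(b) - tr(a^2 b^-1 a^-1)  (eliminate b^-1) = x^2*y^2*z - x^3*y - x*y*z^2 - y^2*z + 2*x*y + z
so tr(a^-1 b a b) = tr(b a b)*tr(a) - tr(b a b a) = x*y*z - x^2 - z^2 + 2
tr(a b^-1 a^-1 b) = tr(a^-1 b a)*tr(b) - tr(a^-1 b a b) = -x*y*z + x^2 + y^2 + z^2 - 2
so tr(a b^-1 a^-1 b^-1) = tr(a b^-1 a^-1)*tr(b) - tr(a b^-1 a^-1 b) = x*y*z - x^2 - z^2 + 2
assemble the triple (tr(r) - 2; tr(r a) - x; tr(r b) - y)

x*y^2*z - x^2*y - y*z^2 + y - 2; x^2*y^2*z - x^3*y - x*y*z^2 - y^2*z + 2*x*y - x + z; x*y*z - x^2 - z^2 - y + 2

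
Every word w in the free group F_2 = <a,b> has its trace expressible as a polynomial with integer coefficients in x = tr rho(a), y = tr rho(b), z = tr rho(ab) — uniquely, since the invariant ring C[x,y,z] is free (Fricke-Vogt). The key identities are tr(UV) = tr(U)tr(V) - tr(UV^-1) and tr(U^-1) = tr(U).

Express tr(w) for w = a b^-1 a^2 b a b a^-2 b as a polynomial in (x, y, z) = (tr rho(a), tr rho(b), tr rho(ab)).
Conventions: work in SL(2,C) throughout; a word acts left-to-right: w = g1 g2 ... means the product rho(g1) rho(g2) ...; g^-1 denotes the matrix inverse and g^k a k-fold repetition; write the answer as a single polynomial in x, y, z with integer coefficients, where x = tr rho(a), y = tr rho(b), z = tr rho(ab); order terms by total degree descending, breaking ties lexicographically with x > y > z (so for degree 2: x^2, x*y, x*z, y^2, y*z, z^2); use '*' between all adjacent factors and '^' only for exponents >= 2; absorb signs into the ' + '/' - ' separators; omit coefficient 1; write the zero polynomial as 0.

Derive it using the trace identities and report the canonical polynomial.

x^4*y^2*z^2 - x^5*y*z - x^3*y^3*z - 2*x^3*y*z^3 + x^4*z^2 + x^2*z^4 + 5*x^3*y*z + x*y^3*z + x*y*z^3 - 4*x^2*z^2 - 3*x*y*z - x^2 - y^2 + 2

tr(a b a b) = tr(a b) tr(a b) - tr(1)   [split at a repeated a] = z^2 - 2
tr(a b a) = tr(a) tr(b a) - tr(b)   [square of a] = x*z - y
tr(b a b^2 a) = tr(b) tr(a b a b) - tr(a b a)   [square of b] = y*z^2 - x*z - y
tr(b a b) = tr(b) tr(a b) - tr(a)   [square of b] = y*z - x
tr(b a b^2) = tr(b) tr(b a b) - tr(b a)   [square of b] = y^2*z - x*y - z
tr(b a b^2 a^2) = tr(a) tr(b a b^2 a) - tr(b a b^2)   [square of a] = x*y*z^2 - x^2*z - y^2*z + z
tr(b a^3 b a b) = tr(a) tr(b a b^2 a^2) - tr(b a b^2 a)   [square of a] = x^2*y*z^2 - x^3*z - x*y^2*z - y*z^2 + 2*x*z + y
tr(b a b a b a) = tr(b a b a) tr(b a) - tr(a b)   [split at a repeated b] = z^3 - 3*z
tr(b a b a b a^2) = tr(a) tr(b a b a b a) - tr(b a b a b)   [square of a] = x*z^3 - y*z^2 - 2*x*z + y
tr(b a^3 b a b a) = tr(a) tr(b a b a b a^2) - tr(b a b a b a)   [square of a] = x^2*z^3 - x*y*z^2 - 2*x^2*z - z^3 + x*y + 3*z
tr(b a^3 b a b a^-1) = tr(b a^3 b a b) tr(a) - tr(b a^3 b a b a)   [inverse elimination on a] = x^3*y*z^2 - x^4*z - x^2*y^2*z - x^2*z^3 + 4*x^2*z + z^3 - 3*z
tr(a^2 b a b a^-2 b a) = tr(b a^3 b a b a^-1) tr(a) - tr(b a^3 b a b)   [inverse elimination on a] = x^4*y*z^2 - x^5*z - x^3*y^2*z - x^3*z^3 - x^2*y*z^2 + 5*x^3*z + x*y^2*z + x*z^3 + y*z^2 - 5*x*z - y
tr(b a^2 b a) = tr(a) tr(b a b a) - tr(b a b)   [square of a] = x*z^2 - y*z - x
tr(b^2) = tr(b) tr(b) - tr(1)   [square of b] = y^2 - 2
tr(b a^2 b) = tr(a) tr(b^2 a) - tr(b^2)   [square of a] = x*y*z - x^2 - y^2 + 2
tr(a b a^2 b a) = tr(a) tr(b a^2 b a) - tr(b a^2 b)   [square of a] = x^2*z^2 - 2*x*y*z + y^2 - 2
tr(b a b a^2 b a b) = tr(b) tr(a b a^2 b a b) - tr(a b a^2 b a)   [square of b] = x*y*z^3 - x^2*z^2 - y^2*z^2 + 2
tr(b a b a b a b a) = tr(a b a b) tr(a b a b) - tr(1)   [split at a repeated a] = z^4 - 4*z^2 + 2
tr(b a b a b a b) = tr(b) tr(a b a b a b) - tr(a b a b a)   [square of b] = y*z^3 - x*z^2 - 2*y*z + x
tr(b a b a^2 b a b a) = tr(a) tr(b a b a b a b a) - tr(b a b a b a b)   [square of a] = x*z^4 - y*z^3 - 3*x*z^2 + 2*y*z + x
tr(a^-1 b a b a^2 b a b) = tr(b a b a^2 b a b) tr(a) - tr(b a b a^2 b a b a)   [inverse elimination on a] = x^2*y*z^3 - x^3*z^2 - x*y^2*z^2 - x*z^4 + y*z^3 + 3*x*z^2 - 2*y*z + x
tr(a^2 b a b a^-2 b a b) = tr(a^-1 b a b a^2 b a b) tr(a) - tr(a^-1 b a b a^2 b a b a)   [inverse elimination on a] = x^3*y*z^3 - x^4*z^2 - x^2*y^2*z^2 - x^2*z^4 + 4*x^2*z^2 + y^2*z^2 - 2*x*y*z + x^2 - 2
tr(a b^-1 a^2 b a b a^-2 b) = tr(a^2 b a b a^-2 b a) tr(b) - tr(a^2 b a b a^-2 b a b)   [inverse elimination on b] = x^4*y^2*z^2 - x^5*y*z - x^3*y^3*z - 2*x^3*y*z^3 + x^4*z^2 + x^2*z^4 + 5*x^3*y*z + x*y^3*z + x*y*z^3 - 4*x^2*z^2 - 3*x*y*z - x^2 - y^2 + 2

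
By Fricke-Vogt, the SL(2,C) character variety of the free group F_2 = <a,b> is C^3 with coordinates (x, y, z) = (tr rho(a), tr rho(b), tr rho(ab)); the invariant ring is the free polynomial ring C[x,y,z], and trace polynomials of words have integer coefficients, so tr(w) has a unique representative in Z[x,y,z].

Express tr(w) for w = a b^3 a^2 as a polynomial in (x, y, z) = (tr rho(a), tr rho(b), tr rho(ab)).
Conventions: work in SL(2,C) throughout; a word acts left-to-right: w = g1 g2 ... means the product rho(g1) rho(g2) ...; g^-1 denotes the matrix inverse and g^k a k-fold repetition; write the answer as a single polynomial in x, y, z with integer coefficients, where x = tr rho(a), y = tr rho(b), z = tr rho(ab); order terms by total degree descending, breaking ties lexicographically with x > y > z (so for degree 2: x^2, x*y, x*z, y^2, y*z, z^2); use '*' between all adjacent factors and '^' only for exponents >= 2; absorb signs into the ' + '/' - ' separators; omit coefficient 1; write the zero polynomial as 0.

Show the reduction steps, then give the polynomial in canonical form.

x^2*y^2*z - x^3*y - x*y^3 - x^2*z - y^2*z + 4*x*y + z

tr(a b a) = tr(a) * tr(b a) - tr(b)  (reduce the a square) = x*z - y
tr(a^3 b) = tr(a) * tr(a b a) - tr(a b)  (reduce the a square) = x^2*z - x*y - z
so tr(a^2) = tr(a) * tr(a) - tr(1)  (reduce the a square) = x^2 - 2
tr(a^3) = tr(a) * tr(a^2) - tr(a)  (reduce the a square) = x^3 - 3*x
reduce: tr(b a^3 b) = tr(b) * tr(a^3 b) - tr(a^3)  (reduce the b square) = x^2*y*z - x^3 - x*y^2 - y*z + 3*x
reduce: tr(a b^3 a^2) = tr(b) * tr(b a^3 b) - tr(b a^3)  (reduce the b square) = x^2*y^2*z - x^3*y - x*y^3 - x^2*z - y^2*z + 4*x*y + z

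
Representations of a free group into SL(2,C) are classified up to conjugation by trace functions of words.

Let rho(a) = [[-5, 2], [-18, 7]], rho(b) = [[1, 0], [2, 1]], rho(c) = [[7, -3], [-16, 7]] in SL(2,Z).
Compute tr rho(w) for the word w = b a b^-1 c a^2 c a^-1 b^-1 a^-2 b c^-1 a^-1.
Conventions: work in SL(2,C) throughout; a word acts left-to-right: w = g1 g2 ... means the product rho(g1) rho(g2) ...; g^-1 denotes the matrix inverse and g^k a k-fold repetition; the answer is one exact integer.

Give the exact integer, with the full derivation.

898120

rho(b) = [[1, 0], [2, 1]]
... * rho(a) = [[-5, 2], [-18, 7]]  ->  [[-5, 2], [-28, 11]]
... * rho(b^-1) = [[1, 0], [-2, 1]]  ->  [[-9, 2], [-50, 11]]
... * rho(c) = [[7, -3], [-16, 7]]  ->  [[-95, 41], [-526, 227]]
... * rho(a) = [[-5, 2], [-18, 7]]  ->  [[-263, 97], [-1456, 537]]
... * rho(a) = [[-5, 2], [-18, 7]]  ->  [[-431, 153], [-2386, 847]]
... * rho(c) = [[7, -3], [-16, 7]]  ->  [[-5465, 2364], [-30254, 13087]]
... * rho(a^-1) = [[7, -2], [18, -5]]  ->  [[4297, -890], [23788, -4927]]
... * rho(b^-1) = [[1, 0], [-2, 1]]  ->  [[6077, -890], [33642, -4927]]
... * rho(a^-1) = [[7, -2], [18, -5]]  ->  [[26519, -7704], [146808, -42649]]
... * rho(a^-1) = [[7, -2], [18, -5]]  ->  [[46961, -14518], [259974, -80371]]
... * rho(b) = [[1, 0], [2, 1]]  ->  [[17925, -14518], [99232, -80371]]
... * rho(c^-1) = [[7, 3], [16, 7]]  ->  [[-106813, -47851], [-591312, -264901]]
... * rho(a^-1) = [[7, -2], [18, -5]]  ->  [[-1609009, 452881], [-8907402, 2507129]]
tr = -1609009 + 2507129 = 898120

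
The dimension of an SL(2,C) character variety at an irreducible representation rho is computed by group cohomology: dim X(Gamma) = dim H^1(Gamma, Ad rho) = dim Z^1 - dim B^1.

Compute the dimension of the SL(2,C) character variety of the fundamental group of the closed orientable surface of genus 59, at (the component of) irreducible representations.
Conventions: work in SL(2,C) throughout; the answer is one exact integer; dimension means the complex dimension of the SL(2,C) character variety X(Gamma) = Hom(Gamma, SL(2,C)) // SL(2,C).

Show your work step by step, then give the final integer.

The genus-59 surface group: 2g = 118 generators, one relator prod [a_i, b_i].
Unconstrained cocycle data is one sl_2 vector per generator (354 dimensions), cut by the relator condition d_2(z) = 0.
At an irreducible rho, H^2 = coker(d_2) vanishes (Poincare duality: H^2 is dual to H^0 = invariants = 0), so d_2 is surjective onto sl_2 and dim Z^1 = 354 - 3 = 351.
As always at irreducible rho, dim B^1 = 3.
Hence dim X = 351 - 3 = 348.

348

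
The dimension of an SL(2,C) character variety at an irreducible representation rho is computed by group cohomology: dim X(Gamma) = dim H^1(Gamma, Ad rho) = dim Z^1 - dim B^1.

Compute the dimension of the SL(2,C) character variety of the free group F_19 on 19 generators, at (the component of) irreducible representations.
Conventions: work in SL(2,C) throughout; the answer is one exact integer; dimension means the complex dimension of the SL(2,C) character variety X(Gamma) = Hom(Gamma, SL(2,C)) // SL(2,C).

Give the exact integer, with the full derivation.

54

The free group F_19: 19 generators, no relators.
Z^1(Gamma, Ad rho) = (sl_2)^19: a cocycle is a free choice of one sl_2 vector per generator, so dim Z^1 = 3*19 = 57.
dim B^1 = 3: the coboundary map is injective because an irreducible image has centralizer 0 in sl_2.
dim H^1 = 57 - 3 = 54, which is dim X.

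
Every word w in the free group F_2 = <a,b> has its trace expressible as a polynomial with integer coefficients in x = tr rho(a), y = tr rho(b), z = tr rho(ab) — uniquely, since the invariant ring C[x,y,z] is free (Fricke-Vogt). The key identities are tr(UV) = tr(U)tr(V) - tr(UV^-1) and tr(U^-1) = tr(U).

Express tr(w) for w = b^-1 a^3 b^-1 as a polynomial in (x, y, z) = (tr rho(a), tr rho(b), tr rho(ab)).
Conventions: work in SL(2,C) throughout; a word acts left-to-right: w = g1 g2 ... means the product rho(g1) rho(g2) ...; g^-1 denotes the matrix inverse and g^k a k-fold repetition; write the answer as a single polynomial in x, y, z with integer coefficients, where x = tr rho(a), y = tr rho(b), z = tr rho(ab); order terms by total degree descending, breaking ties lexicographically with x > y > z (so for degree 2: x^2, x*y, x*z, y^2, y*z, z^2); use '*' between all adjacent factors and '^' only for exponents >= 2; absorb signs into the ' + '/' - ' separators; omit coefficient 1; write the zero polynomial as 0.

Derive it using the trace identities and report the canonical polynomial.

trace(a^2) = trace(a) trace(a) - trace(1)   [square of a] = x^2 - 2
trace(a^3) = trace(a) trace(a^2) - trace(a)   [square of a] = x^3 - 3*x
so trace(a b a) = trace(a) trace(b a) - trace(b)   [square of a] = x*z - y
so trace(a^3 b) = trace(a) trace(a b a) - trace(a b)   [square of a] = x^2*z - x*y - z
reduce: trace(a^3 b^-1) = trace(a^3) trace(b) - trace(a^3 b)   [inverse elimination on b] = x^3*y - x^2*z - 2*x*y + z
so trace(b^-1 a^3 b^-1) = trace(a^3 b^-1) trace(b) - trace(a^3)   [inverse elimination on b] = x^3*y^2 - x^2*y*z - x^3 - 2*x*y^2 + y*z + 3*x

x^3*y^2 - x^2*y*z - x^3 - 2*x*y^2 + y*z + 3*x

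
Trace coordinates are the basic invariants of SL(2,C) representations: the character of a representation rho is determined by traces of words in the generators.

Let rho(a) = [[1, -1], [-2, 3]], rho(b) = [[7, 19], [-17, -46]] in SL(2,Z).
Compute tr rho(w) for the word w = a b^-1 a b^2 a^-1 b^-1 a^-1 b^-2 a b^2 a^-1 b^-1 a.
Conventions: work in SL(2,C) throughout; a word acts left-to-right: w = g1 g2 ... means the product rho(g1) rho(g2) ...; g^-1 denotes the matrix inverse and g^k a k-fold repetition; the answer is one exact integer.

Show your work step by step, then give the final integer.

177435980716796

rho(a) = [[1, -1], [-2, 3]]
... * rho(b^-1) = [[-46, -19], [17, 7]]  ->  [[-63, -26], [143, 59]]
... * rho(a) = [[1, -1], [-2, 3]]  ->  [[-11, -15], [25, 34]]
... * rho(b) = [[7, 19], [-17, -46]]  ->  [[178, 481], [-403, -1089]]
... * rho(b) = [[7, 19], [-17, -46]]  ->  [[-6931, -18744], [15692, 42437]]
... * rho(a^-1) = [[3, 1], [2, 1]]  ->  [[-58281, -25675], [131950, 58129]]
... * rho(b^-1) = [[-46, -19], [17, 7]]  ->  [[2244451, 927614], [-5081507, -2100147]]
... * rho(a^-1) = [[3, 1], [2, 1]]  ->  [[8588581, 3172065], [-19444815, -7181654]]
... * rho(b^-1) = [[-46, -19], [17, 7]]  ->  [[-341149621, -140978584], [772373372, 319179907]]
... * rho(b^-1) = [[-46, -19], [17, 7]]  ->  [[13296246638, 5494992711], [-30103116693, -12440834719]]
... * rho(a) = [[1, -1], [-2, 3]]  ->  [[2306261216, 3188731495], [-5221447255, -7219387464]]
... * rho(b) = [[7, 19], [-17, -46]]  ->  [[-38064606903, -102862685666], [86179456103, 232884325499]]
... * rho(b) = [[7, 19], [-17, -46]]  ->  [[1482213408001, 4008456009479], [-3355777340762, -9075269306997]]
... * rho(a^-1) = [[3, 1], [2, 1]]  ->  [[12463552242961, 5490669417480], [-28217870636280, -12431046647759]]
... * rho(b^-1) = [[-46, -19], [17, 7]]  ->  [[-479982023079046, -198372806693899], [1086694256256977, 449122215555007]]
... * rho(a) = [[1, -1], [-2, 3]]  ->  [[-83236409691248, -115136397002651], [188449825146963, 260672390408044]]
tr = -83236409691248 + 260672390408044 = 177435980716796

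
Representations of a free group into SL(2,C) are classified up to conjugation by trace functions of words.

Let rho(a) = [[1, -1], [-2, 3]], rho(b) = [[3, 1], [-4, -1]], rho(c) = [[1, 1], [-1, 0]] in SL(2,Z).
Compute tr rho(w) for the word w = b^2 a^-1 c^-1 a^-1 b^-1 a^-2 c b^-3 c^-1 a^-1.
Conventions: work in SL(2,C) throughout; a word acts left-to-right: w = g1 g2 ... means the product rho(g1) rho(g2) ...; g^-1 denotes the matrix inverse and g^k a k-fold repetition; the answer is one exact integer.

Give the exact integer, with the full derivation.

rho(b) = [[3, 1], [-4, -1]]
... * rho(b) = [[3, 1], [-4, -1]]  ->  [[5, 2], [-8, -3]]
... * rho(a^-1) = [[3, 1], [2, 1]]  ->  [[19, 7], [-30, -11]]
... * rho(c^-1) = [[0, -1], [1, 1]]  ->  [[7, -12], [-11, 19]]
... * rho(a^-1) = [[3, 1], [2, 1]]  ->  [[-3, -5], [5, 8]]
... * rho(b^-1) = [[-1, -1], [4, 3]]  ->  [[-17, -12], [27, 19]]
... * rho(a^-1) = [[3, 1], [2, 1]]  ->  [[-75, -29], [119, 46]]
... * rho(a^-1) = [[3, 1], [2, 1]]  ->  [[-283, -104], [449, 165]]
... * rho(c) = [[1, 1], [-1, 0]]  ->  [[-179, -283], [284, 449]]
... * rho(b^-1) = [[-1, -1], [4, 3]]  ->  [[-953, -670], [1512, 1063]]
... * rho(b^-1) = [[-1, -1], [4, 3]]  ->  [[-1727, -1057], [2740, 1677]]
... * rho(b^-1) = [[-1, -1], [4, 3]]  ->  [[-2501, -1444], [3968, 2291]]
... * rho(c^-1) = [[0, -1], [1, 1]]  ->  [[-1444, 1057], [2291, -1677]]
... * rho(a^-1) = [[3, 1], [2, 1]]  ->  [[-2218, -387], [3519, 614]]
tr = -2218 + 614 = -1604

-1604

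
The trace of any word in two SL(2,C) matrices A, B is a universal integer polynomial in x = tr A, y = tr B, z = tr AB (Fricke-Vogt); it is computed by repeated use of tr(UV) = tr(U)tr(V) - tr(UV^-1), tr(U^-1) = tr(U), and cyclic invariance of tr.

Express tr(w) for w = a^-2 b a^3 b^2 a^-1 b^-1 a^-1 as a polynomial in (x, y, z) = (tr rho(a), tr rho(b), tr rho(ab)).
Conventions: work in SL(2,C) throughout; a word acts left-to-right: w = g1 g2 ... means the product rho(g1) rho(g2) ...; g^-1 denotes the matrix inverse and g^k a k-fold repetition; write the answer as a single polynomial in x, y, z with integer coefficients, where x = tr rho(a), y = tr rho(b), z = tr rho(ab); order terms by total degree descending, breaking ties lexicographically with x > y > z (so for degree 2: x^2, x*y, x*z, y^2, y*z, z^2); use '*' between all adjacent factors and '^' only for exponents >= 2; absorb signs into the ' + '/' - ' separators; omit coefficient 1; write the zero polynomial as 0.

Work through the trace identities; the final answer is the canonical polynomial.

use: trace(a^2 b) = trace(a) trace(b a) - trace(b) = x*z - y
trace(a^2) = trace(a) trace(a) - trace(1) = x^2 - 2
trace(a^2 b^2) = trace(b) trace(a^2 b) - trace(a^2) = x*y*z - x^2 - y^2 + 2
apply: trace(b a b) = trace(b) trace(a b) - trace(a) = y*z - x
use: trace(b^3 a) = trace(b) trace(b a b) - trace(b a) = y^2*z - x*y - z
use: trace(b^2) = trace(b) trace(b) - trace(1) = y^2 - 2
trace(b^3) = trace(b) trace(b^2) - trace(b) = y^3 - 3*y
trace(a b^3 a) = trace(a) trace(b^3 a) - trace(b^3) = x*y^2*z - x^2*y - y^3 - x*z + 3*y
use: trace(b a^3 b^2) = trace(a) trace(a b^3 a) - trace(a b^3) = x^2*y^2*z - x^3*y - x*y^3 - x^2*z - y^2*z + 4*x*y + z
use: trace(b a b a) = trace(a b) trace(a b) - trace(1)   [split at repeated a] = z^2 - 2
trace(a b a^2 b) = trace(a) trace(b a b a) - trace(b a b) = x*z^2 - y*z - x
trace(a b a^2) = trace(a) trace(a b a) - trace(a b) = x^2*z - x*y - z
apply: trace(a b^2 a b a) = trace(b) trace(a b a^2 b) - trace(a b a^2) = x*y*z^2 - x^2*z - y^2*z + z
trace(a b^2 a b) = trace(b) trace(a b a b) - trace(a b a) = y*z^2 - x*z - y
use: trace(b a b a^3 b) = trace(a) trace(a b^2 a b a) - trace(a b^2 a b) = x^2*y*z^2 - x^3*z - x*y^2*z - y*z^2 + 2*x*z + y
trace(b a b a^3) = trace(a) trace(a b a b a) - trace(a b a b) = x^2*z^2 - x*y*z - x^2 - z^2 + 2
trace(b a b a^3 b^2) = trace(b) trace(b a b a^3 b) - trace(b a b a^3) = x^2*y^2*z^2 - x^3*y*z - x*y^3*z - x^2*z^2 - y^2*z^2 + 3*x*y*z + x^2 + y^2 + z^2 - 2
apply: trace(a b a b a b) = trace(b a) trace(b a b a) - trace(b^-1 a^-1)   [split at repeated b] = z^3 - 3*z
use: trace(b^2 a b a b a) = trace(b) trace(a b a b a b) - trace(a b a b a) = y*z^3 - x*z^2 - 2*y*z + x
trace(b^2 a b a b) = trace(b) trace(b a b a b) - trace(b a b a) = y^2*z^2 - x*y*z - y^2 - z^2 + 2
trace(a b^2 a b a b a) = trace(a) trace(b^2 a b a b a) - trace(b^2 a b a b) = x*y*z^3 - x^2*z^2 - y^2*z^2 - x*y*z + x^2 + y^2 + z^2 - 2
use: trace(b a b a^3 b^2 a) = trace(a) trace(a b^2 a b a b a) - trace(a b^2 a b a b) = x^2*y*z^3 - x^3*z^2 - x*y^2*z^2 - x^2*y*z - y*z^3 + x^3 + x*y^2 + 2*x*z^2 + 2*y*z - 3*x
trace(a b a^3 b^2 a^-1 b) = trace(b a b a^3 b^2) trace(a) - trace(b a b a^3 b^2 a) = x^3*y^2*z^2 - x^4*y*z - x^2*y^3*z - x^2*y*z^3 + 4*x^2*y*z + y*z^3 - x*z^2 - 2*y*z + x
use: trace(b a^3 b^2 a^-1 b^-1 a) = trace(a b a^3 b^2 a^-1) trace(b) - trace(a b a^3 b^2 a^-1 b) = -x^3*y^2*z^2 + x^4*y*z + 2*x^2*y^3*z + x^2*y*z^3 - x^3*y^2 - x*y^4 - 5*x^2*y*z - y^3*z - y*z^3 + 4*x*y^2 + x*z^2 + 3*y*z - x
trace(a^-1 b a^3 b^2 a^-1 b^-1) = trace(b a^3 b^2 a^-1 b^-1) trace(a) - trace(b a^3 b^2 a^-1 b^-1 a) = x^3*y^2*z^2 - x^4*y*z - 2*x^2*y^3*z - x^2*y*z^3 + x^3*y^2 + x*y^4 + 6*x^2*y*z + y^3*z + y*z^3 - x^3 - 5*x*y^2 - x*z^2 - 3*y*z + 3*x
use: trace(a^-2 b a^3 b^2 a^-1 b^-1) = trace(a^-1 b a^3 b^2 a^-1 b^-1) trace(a) - trace(a^-1 b a^3 b^2 a^-1 b^-1 a) = x^4*y^2*z^2 - x^5*y*z - 2*x^3*y^3*z - x^3*y*z^3 + x^4*y^2 + x^2*y^4 + 6*x^3*y*z + x*y^3*z + x*y*z^3 - x^4 - 5*x^2*y^2 - x^2*z^2 - 4*x*y*z + 4*x^2 + y^2 - 2
trace(a^-2 b a^3 b^2 a^-1 b^-1 a^-1) = trace(a^-2 b a^3 b^2 a^-1 b^-1) trace(a) - trace(a^-2 b a^3 b^2 a^-1 b^-1 a) = x^5*y^2*z^2 - x^6*y*z - 2*x^4*y^3*z - x^4*y*z^3 + x^5*y^2 + x^3*y^4 - x^3*y^2*z^2 + 7*x^4*y*z + 3*x^2*y^3*z + 2*x^2*y*z^3 - x^5 - 6*x^3*y^2 - x^3*z^2 - x*y^4 - 10*x^2*y*z - y^3*z - y*z^3 + 5*x^3 + 6*x*y^2 + x*z^2 + 3*y*z - 5*x

x^5*y^2*z^2 - x^6*y*z - 2*x^4*y^3*z - x^4*y*z^3 + x^5*y^2 + x^3*y^4 - x^3*y^2*z^2 + 7*x^4*y*z + 3*x^2*y^3*z + 2*x^2*y*z^3 - x^5 - 6*x^3*y^2 - x^3*z^2 - x*y^4 - 10*x^2*y*z - y^3*z - y*z^3 + 5*x^3 + 6*x*y^2 + x*z^2 + 3*y*z - 5*x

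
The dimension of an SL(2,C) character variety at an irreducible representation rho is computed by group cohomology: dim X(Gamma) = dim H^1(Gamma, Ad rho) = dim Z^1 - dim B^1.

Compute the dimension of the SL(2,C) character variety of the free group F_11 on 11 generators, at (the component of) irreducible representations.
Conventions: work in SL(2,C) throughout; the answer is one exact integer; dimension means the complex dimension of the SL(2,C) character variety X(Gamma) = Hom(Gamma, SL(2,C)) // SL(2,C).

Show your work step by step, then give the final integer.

30

Gamma = F_11 has 11 generators and no relators.
A cocycle picks one sl_2 vector per generator freely, giving dim Z^1 = 3*11 = 33.
At an irreducible rho the centralizer of the image in sl_2 is 0, so the coboundary map sl_2 -> Z^1 is injective: dim B^1 = 3.
Therefore dim X = 33 - 3 = 30.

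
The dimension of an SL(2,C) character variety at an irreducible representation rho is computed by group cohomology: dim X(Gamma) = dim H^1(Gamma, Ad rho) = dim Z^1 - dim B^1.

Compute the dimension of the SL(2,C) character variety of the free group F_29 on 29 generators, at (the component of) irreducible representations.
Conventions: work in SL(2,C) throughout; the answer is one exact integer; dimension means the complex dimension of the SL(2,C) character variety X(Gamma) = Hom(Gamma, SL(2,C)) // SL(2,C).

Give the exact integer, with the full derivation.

Gamma = F_29 has 29 generators and no relators.
A cocycle picks one sl_2 vector per generator freely, giving dim Z^1 = 3*29 = 87.
dim B^1 = 3: the coboundary map is injective because an irreducible image has centralizer 0 in sl_2.
dim X = dim H^1 = dim Z^1 - dim B^1 = 87 - 3 = 84.

84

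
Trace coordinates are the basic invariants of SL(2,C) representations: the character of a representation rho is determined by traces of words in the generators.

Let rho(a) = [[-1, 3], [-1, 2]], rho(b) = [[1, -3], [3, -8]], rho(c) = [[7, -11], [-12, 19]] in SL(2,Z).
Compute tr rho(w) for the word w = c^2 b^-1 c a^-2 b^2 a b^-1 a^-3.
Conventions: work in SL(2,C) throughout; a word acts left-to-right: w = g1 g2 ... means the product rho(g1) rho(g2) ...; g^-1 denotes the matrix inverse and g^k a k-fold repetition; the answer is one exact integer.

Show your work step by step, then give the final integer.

-109210

rho(c) = [[7, -11], [-12, 19]]
... * rho(c) = [[7, -11], [-12, 19]]  ->  [[181, -286], [-312, 493]]
... * rho(b^-1) = [[-8, 3], [-3, 1]]  ->  [[-590, 257], [1017, -443]]
... * rho(c) = [[7, -11], [-12, 19]]  ->  [[-7214, 11373], [12435, -19604]]
... * rho(a^-1) = [[2, -3], [1, -1]]  ->  [[-3055, 10269], [5266, -17701]]
... * rho(a^-1) = [[2, -3], [1, -1]]  ->  [[4159, -1104], [-7169, 1903]]
... * rho(b) = [[1, -3], [3, -8]]  ->  [[847, -3645], [-1460, 6283]]
... * rho(b) = [[1, -3], [3, -8]]  ->  [[-10088, 26619], [17389, -45884]]
... * rho(a) = [[-1, 3], [-1, 2]]  ->  [[-16531, 22974], [28495, -39601]]
... * rho(b^-1) = [[-8, 3], [-3, 1]]  ->  [[63326, -26619], [-109157, 45884]]
... * rho(a^-1) = [[2, -3], [1, -1]]  ->  [[100033, -163359], [-172430, 281587]]
... * rho(a^-1) = [[2, -3], [1, -1]]  ->  [[36707, -136740], [-63273, 235703]]
... * rho(a^-1) = [[2, -3], [1, -1]]  ->  [[-63326, 26619], [109157, -45884]]
tr = -63326 + -45884 = -109210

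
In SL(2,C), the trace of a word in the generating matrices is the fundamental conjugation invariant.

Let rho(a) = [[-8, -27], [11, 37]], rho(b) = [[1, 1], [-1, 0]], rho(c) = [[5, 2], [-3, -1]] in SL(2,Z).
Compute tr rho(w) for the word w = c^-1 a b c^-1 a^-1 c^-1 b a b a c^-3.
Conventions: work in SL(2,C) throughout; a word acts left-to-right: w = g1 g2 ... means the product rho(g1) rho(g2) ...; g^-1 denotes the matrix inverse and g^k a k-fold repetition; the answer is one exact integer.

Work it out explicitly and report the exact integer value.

213873839

rho(c^-1) = [[-1, -2], [3, 5]]
... * rho(a) = [[-8, -27], [11, 37]]  ->  [[-14, -47], [31, 104]]
... * rho(b) = [[1, 1], [-1, 0]]  ->  [[33, -14], [-73, 31]]
... * rho(c^-1) = [[-1, -2], [3, 5]]  ->  [[-75, -136], [166, 301]]
... * rho(a^-1) = [[37, 27], [-11, -8]]  ->  [[-1279, -937], [2831, 2074]]
... * rho(c^-1) = [[-1, -2], [3, 5]]  ->  [[-1532, -2127], [3391, 4708]]
... * rho(b) = [[1, 1], [-1, 0]]  ->  [[595, -1532], [-1317, 3391]]
... * rho(a) = [[-8, -27], [11, 37]]  ->  [[-21612, -72749], [47837, 161026]]
... * rho(b) = [[1, 1], [-1, 0]]  ->  [[51137, -21612], [-113189, 47837]]
... * rho(a) = [[-8, -27], [11, 37]]  ->  [[-646828, -2180343], [1431719, 4826072]]
... * rho(c^-1) = [[-1, -2], [3, 5]]  ->  [[-5894201, -9608059], [13046497, 21266922]]
... * rho(c^-1) = [[-1, -2], [3, 5]]  ->  [[-22929976, -36251893], [50754269, 80241616]]
... * rho(c^-1) = [[-1, -2], [3, 5]]  ->  [[-85825703, -135399513], [189970579, 299699542]]
tr = -85825703 + 299699542 = 213873839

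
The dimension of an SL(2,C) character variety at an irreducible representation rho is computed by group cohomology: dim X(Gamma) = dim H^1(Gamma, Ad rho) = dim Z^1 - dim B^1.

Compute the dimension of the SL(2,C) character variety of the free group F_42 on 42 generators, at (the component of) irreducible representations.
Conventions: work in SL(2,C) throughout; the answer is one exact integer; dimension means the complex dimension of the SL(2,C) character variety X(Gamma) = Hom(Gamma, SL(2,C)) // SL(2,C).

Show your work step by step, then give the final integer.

Here Gamma is free of rank 42 — no relator constrains a cocycle.
A cocycle picks one sl_2 vector per generator freely, giving dim Z^1 = 3*42 = 126.
dim B^1 = 3: the coboundary map is injective because an irreducible image has centralizer 0 in sl_2.
dim X = dim H^1 = dim Z^1 - dim B^1 = 126 - 3 = 123.

123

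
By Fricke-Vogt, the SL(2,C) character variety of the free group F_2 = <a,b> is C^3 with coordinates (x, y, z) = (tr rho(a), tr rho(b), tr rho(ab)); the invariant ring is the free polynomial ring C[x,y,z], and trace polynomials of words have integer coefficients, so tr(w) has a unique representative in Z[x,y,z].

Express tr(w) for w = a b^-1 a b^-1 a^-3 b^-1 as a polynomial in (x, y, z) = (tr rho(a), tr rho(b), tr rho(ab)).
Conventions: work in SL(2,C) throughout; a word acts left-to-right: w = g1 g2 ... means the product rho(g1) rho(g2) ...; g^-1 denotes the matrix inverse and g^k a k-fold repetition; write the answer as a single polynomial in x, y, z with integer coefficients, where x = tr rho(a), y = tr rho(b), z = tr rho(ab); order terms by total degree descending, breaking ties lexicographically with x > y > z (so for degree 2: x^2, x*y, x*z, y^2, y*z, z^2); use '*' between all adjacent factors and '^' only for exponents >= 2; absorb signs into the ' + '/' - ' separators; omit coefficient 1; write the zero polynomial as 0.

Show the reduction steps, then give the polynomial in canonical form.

x^4*y^2*z - x^5*y - x^3*y^3 - 2*x^3*y*z^2 + x^4*z + x^2*y^2*z + x^2*z^3 + 4*x^3*y + x*y*z^2 - 5*x^2*z - z^3 - x*y + 3*z

tr(b^-1) = tr(b) = y
tr(b^2 a) = tr(b) * tr(a b) - tr(a)   [square of b] = y*z - x
tr(b^2) = tr(b) * tr(b) - tr(1)   [square of b] = y^2 - 2
and tr(b a^2 b) = tr(a) * tr(b^2 a) - tr(b^2)   [square of a] = x*y*z - x^2 - y^2 + 2
next, tr(b a b a) = tr(a b) * tr(a b) - tr(1)   [split at a repeated a] = z^2 - 2
tr(b a^2 b a) = tr(a) * tr(b a b a) - tr(b a b)   [square of a] = x*z^2 - y*z - x
tr(b a^2 b a^-1) = tr(b a^2 b) * tr(a) - tr(b a^2 b a)   [inverse elimination on a] = x^2*y*z - x^3 - x*y^2 - x*z^2 + y*z + 3*x
tr(a^2 b a^-2 b) = tr(b a^2 b a^-1) * tr(a) - tr(b a^2 b)   [inverse elimination on a] = x^3*y*z - x^4 - x^2*y^2 - x^2*z^2 + 4*x^2 + y^2 - 2
and tr(a^-2 b^-1 a^2 b) = tr(a^2 b a^-2) * tr(b) - tr(a^2 b a^-2 b)   [inverse elimination on b] = -x^3*y*z + x^4 + x^2*y^2 + x^2*z^2 - 4*x^2 + 2
tr(b^-1 a^2 b^-1 a^-2) = tr(a^-2 b^-1 a^2) * tr(b) - tr(a^-2 b^-1 a^2 b)   [inverse elimination on b] = x^3*y*z - x^4 - x^2*y^2 - x^2*z^2 + 4*x^2 + y^2 - 2
tr(b^-1 a) = tr(a) * tr(b) - tr(a b)   [inverse elimination on b] = x*y - z
tr(a^2) = tr(a) * tr(a) - tr(1)   [square of a] = x^2 - 2
tr(a b a) = tr(a) * tr(b a) - tr(b)   [square of a] = x*z - y
tr(a^2 b a) = tr(a) * tr(a b a) - tr(a b)   [square of a] = x^2*z - x*y - z
tr(b^-1 a^2 b a) = tr(a^2 b a) * tr(b) - tr(a^2 b a b)   [inverse elimination on b] = x^2*y*z - x*y^2 - x*z^2 + x
next, tr(a^-1 b^-1 a^2 b) = tr(b^-1 a^2 b) * tr(a) - tr(b^-1 a^2 b a)   [inverse elimination on a] = -x^2*y*z + x^3 + x*y^2 + x*z^2 - 3*x
tr(b^-1 a^2 b^-1 a^-1) = tr(a^-1 b^-1 a^2) * tr(b) - tr(a^-1 b^-1 a^2 b)   [inverse elimination on b] = x^2*y*z - x^3 - x*z^2 - y*z + 3*x
and tr(a b^-1 a^-3 b^-1 a) = tr(b^-1 a^2 b^-1 a^-2) * tr(a) - tr(b^-1 a^2 b^-1 a^-1)   [inverse elimination on a] = x^4*y*z - x^5 - x^3*y^2 - x^3*z^2 - x^2*y*z + 5*x^3 + x*y^2 + x*z^2 + y*z - 5*x
tr(a^-1 b a b) = tr(b a b) * tr(a) - tr(b a b a)   [inverse elimination on a] = x*y*z - x^2 - z^2 + 2
tr(b a b^-1 a^-1) = tr(a^-1 b a) * tr(b) - tr(a^-1 b a b)   [inverse elimination on b] = -x*y*z + x^2 + y^2 + z^2 - 2
and tr(b a b a b) = tr(b) * tr(a b a b) - tr(a b a)   [square of b] = y*z^2 - x*z - y
next, tr(b a b a b a) = tr(a b) * tr(a b a b) - tr(a^-1 b^-1)   [split at a repeated a] = z^3 - 3*z
and tr(b a b a b a^-1) = tr(b a b a b) * tr(a) - tr(b a b a b a)   [inverse elimination on a] = x*y*z^2 - x^2*z - z^3 - x*y + 3*z
tr(a^-2 b a b a b) = tr(b a b a b a^-1) * tr(a) - tr(b a b a b)   [inverse elimination on a] = x^2*y*z^2 - x^3*z - x*z^3 - x^2*y - y*z^2 + 4*x*z + y
and tr(a b a b^-1 a^-2 b) = tr(a^-2 b a b a) * tr(b) - tr(a^-2 b a b a b)   [inverse elimination on b] = -x^2*y*z^2 + x^3*z + x*y^2*z + x*z^3 - 4*x*z + y
next, tr(a^-1 b^-1 a b a b^-1 a^-1) = tr(a b a b^-1 a^-2) * tr(b) - tr(a b a b^-1 a^-2 b)   [inverse elimination on b] = x^2*y*z^2 - x^3*z - 2*x*y^2*z - x*z^3 + x^2*y + y^3 + y*z^2 + 4*x*z - 3*y
tr(a b a b^-1 a^-1 b) = tr(a^-1 b a b a) * tr(b) - tr(a^-1 b a b a b)   [inverse elimination on b] = -x*y*z^2 + x^2*z + y^2*z + z^3 - 3*z
next, tr(a^-1 b^-1 a b a b^-1) = tr(a b a b^-1 a^-1) * tr(b) - tr(a b a b^-1 a^-1 b)   [inverse elimination on b] = x*y*z^2 - x^2*z - y^2*z - z^3 + x*y + 3*z
tr(a b^-1 a^-3 b^-1 a b) = tr(a^-1 b^-1 a b a b^-1 a^-1) * tr(a) - tr(a^-1 b^-1 a b a b^-1)   [inverse elimination on a] = x^3*y*z^2 - x^4*z - 2*x^2*y^2*z - x^2*z^3 + x^3*y + x*y^3 + 5*x^2*z + y^2*z + z^3 - 4*x*y - 3*z
tr(a b^-1 a b^-1 a^-3 b^-1) = tr(a b^-1 a^-3 b^-1 a) * tr(b) - tr(a b^-1 a^-3 b^-1 a b)   [inverse elimination on b] = x^4*y^2*z - x^5*y - x^3*y^3 - 2*x^3*y*z^2 + x^4*z + x^2*y^2*z + x^2*z^3 + 4*x^3*y + x*y*z^2 - 5*x^2*z - z^3 - x*y + 3*z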